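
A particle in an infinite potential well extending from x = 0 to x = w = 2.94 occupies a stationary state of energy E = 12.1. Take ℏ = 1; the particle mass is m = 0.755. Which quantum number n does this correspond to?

From E_n = n²π²ℏ²/(2mw²) invert to n = √(2mw²E)/(πℏ).
n = (2.94/π) × √(2 × 0.755 × 12.1) = 4.000 → n = 4.

n = 4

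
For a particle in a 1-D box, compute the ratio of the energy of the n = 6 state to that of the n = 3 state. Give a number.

E_n = n²π²ℏ²/(2mL²) so the ratio is n₂²/n₁² = 36/9 = 4.

4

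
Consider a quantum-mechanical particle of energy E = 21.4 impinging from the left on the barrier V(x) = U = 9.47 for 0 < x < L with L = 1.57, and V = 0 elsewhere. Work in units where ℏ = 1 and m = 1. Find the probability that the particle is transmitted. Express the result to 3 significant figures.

Above the barrier the interior wavenumber is k₂ = √(2m(E − U))/ℏ = 4.885, giving phase k₂L = 7.669.
Matching at both interfaces gives T⁻¹ = 1 + U² sin²(k₂L) / [4E(E − U)] = 1.085, hence T = 0.922.

T = 0.922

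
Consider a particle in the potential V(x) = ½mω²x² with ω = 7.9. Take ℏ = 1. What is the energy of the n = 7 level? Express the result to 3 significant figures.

E = 59.3

Using E_n = (n + ½)ℏω: E_7 = 7.5 × 7.9 = 59.25.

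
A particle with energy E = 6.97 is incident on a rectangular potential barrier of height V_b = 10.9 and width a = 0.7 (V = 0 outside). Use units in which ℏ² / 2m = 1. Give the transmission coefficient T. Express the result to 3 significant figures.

E < V_b: inside the barrier ψ ∝ e^{±κx} with κ = √(2m(V_b − E))/ℏ = 1.982.
κa = 1.388, sinh(κa) = 1.878.
Matching ψ, ψ′ at both faces gives T = [1 + V_b² sinh²(κa) / (4E(V_b − E))]⁻¹ = 1/4.824 = 0.207.

T = 0.207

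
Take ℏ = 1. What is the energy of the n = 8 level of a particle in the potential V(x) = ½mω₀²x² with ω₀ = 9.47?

The oscillator eigenvalues are E_n = ℏω₀(n + ½), so E_8 = 9.47 × 8.5 = 80.50.

E = 80.5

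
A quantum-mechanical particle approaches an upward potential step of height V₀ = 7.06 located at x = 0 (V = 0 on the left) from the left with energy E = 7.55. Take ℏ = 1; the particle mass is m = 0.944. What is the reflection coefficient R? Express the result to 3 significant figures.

The wavenumbers are k₁ = √(2mE)/ℏ = 3.775 on the left and k₂ = √(2m(E − V₀))/ℏ = 0.9618 on the right.
Matching ψ and ψ′ at x = 0 gives r = (k₁ − k₂)/(k₁ + k₂), so R = r² = 0.3528 and T = 1 − R = 0.6472.

R = 0.353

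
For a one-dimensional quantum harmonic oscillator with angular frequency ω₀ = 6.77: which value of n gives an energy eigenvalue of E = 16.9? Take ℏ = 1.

E_n = ℏω₀(n + ½) ⇒ n = E/(ℏω₀) − ½ = 16.9/6.77 − 0.5 = 1.996 → n = 2.

n = 2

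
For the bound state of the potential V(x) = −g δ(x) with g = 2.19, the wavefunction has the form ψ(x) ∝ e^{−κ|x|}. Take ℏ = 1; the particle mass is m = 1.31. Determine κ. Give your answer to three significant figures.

κ = 2.87

Integrating the TISE across x = 0 gives the cusp condition ψ'(0⁺) − ψ'(0⁻) = −(2mg/ℏ²)ψ(0).
With ψ ∝ e^{−κ|x|} this yields −2κ = −2mg/ℏ², so κ = mg/ℏ² = 2.869.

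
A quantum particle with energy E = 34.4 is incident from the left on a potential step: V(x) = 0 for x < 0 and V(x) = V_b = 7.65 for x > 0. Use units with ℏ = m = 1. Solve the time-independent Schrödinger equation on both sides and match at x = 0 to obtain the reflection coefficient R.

The wavenumbers are k₁ = √(2mE)/ℏ = 8.295 on the left and k₂ = √(2m(E − V_b))/ℏ = 7.314 on the right.
Continuity of ψ and ψ′ at the step yields the reflection amplitude r = (k₁ − k₂)/(k₁ + k₂) = 0.06280; thus R = |r|² = 0.003944, T = 0.9961.

R = 0.00394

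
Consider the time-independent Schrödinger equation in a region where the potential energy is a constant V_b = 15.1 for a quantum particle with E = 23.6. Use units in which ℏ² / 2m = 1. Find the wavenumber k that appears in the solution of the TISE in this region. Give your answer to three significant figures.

With E > V_b the solution is oscillatory, ψ ∝ e^{±ikx} with k = √(2m(E − V_b))/ℏ.
k = √(2 × 0.5 × 8.5) = 2.915.

k = 2.92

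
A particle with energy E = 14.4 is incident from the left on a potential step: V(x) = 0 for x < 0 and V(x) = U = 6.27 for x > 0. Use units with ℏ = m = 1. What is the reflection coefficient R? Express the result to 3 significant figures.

The wavenumbers are k₁ = √(2mE)/ℏ = 5.367 on the left and k₂ = √(2m(E − U))/ℏ = 4.032 on the right.
Continuity of ψ and ψ′ at the step yields the reflection amplitude r = (k₁ − k₂)/(k₁ + k₂) = 0.1420; thus R = |r|² = 0.02015, T = 0.9798.

R = 0.0202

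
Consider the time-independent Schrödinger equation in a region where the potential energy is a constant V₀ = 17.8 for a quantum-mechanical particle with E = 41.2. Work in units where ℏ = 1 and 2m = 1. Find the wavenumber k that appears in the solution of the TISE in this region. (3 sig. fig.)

With E > V₀ the solution is oscillatory, ψ ∝ e^{±ikx} with k = √(2m(E − V₀))/ℏ.
k = √(2 × 0.5 × 23.4) = 4.837.

k = 4.84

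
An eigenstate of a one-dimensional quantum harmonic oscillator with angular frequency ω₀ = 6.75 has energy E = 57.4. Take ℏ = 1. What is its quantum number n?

Invert E_n = (n + ½)ℏω₀: n = E/ℏω₀ − ½ = 8.004, so n = 8.

n = 8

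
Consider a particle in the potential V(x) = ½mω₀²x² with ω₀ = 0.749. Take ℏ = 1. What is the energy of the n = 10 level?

E = 7.86

Using E_n = (n + ½)ℏω₀: E_10 = 10.5 × 0.749 = 7.865.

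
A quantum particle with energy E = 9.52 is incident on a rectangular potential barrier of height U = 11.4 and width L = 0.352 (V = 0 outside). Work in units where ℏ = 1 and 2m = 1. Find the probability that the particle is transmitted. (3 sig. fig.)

E < U: inside the barrier ψ ∝ e^{±κx} with κ = √(2m(U − E))/ℏ = 1.371.
κL = 0.4826, sinh(κL) = 0.5016.
The exact tunnelling result is T⁻¹ = 1 + U² sinh²(κL) / [4E(U − E)] = 1.457, so T = 0.686.

T = 0.686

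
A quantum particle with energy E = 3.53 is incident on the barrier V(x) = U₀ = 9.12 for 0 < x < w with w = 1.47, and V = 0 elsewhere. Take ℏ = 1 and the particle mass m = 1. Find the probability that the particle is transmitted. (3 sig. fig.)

T = 0.000204

Since E < U₀ the interior solution is evanescent with decay constant κ = √(2m(U₀ − E))/ℏ = 3.344.
κw = 4.915, sinh(κw) = 68.17.
The exact tunnelling result is T⁻¹ = 1 + U₀² sinh²(κw) / [4E(U₀ − E)] = 4898, so T = 0.000204.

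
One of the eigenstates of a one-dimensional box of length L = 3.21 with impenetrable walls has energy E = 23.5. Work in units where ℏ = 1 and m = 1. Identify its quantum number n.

From E_n = n²π²ℏ²/(2mL²) invert to n = √(2mL²E)/(πℏ).
n = (3.21/π) × √(2 × 1 × 23.5) = 7.005 → n = 7.

n = 7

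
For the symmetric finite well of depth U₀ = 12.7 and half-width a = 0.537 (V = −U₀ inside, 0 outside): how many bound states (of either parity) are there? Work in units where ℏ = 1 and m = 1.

N = 2

The dimensionless depth is z₀ = a√(2mU₀)/ℏ = 0.537 × √(25.40) = 2.706.
The even/odd transcendental equations gain one root per π/2 in z₀, giving N = 1 + ⌊2z₀/π⌋ = 1 + ⌊1.723⌋ = 2.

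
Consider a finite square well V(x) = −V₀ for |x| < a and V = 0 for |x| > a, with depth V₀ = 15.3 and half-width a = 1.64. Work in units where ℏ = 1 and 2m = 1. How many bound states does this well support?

The dimensionless depth is z₀ = a√(2mV₀)/ℏ = 1.64 × √(15.30) = 6.415.
The even/odd transcendental equations gain one root per π/2 in z₀, giving N = 1 + ⌊2z₀/π⌋ = 1 + ⌊4.084⌋ = 5.

N = 5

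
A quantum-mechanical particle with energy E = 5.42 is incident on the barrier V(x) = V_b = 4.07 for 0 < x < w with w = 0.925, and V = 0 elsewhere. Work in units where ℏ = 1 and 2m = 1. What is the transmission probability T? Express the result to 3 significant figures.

E > V_b: inside the barrier k₂ = √(2m(E − V_b))/ℏ = 1.162, k₂w = 1.075.
T = [1 + V_b² sin²(k₂w) / (4E(E − V_b))]⁻¹ = 1/1.438 = 0.696.

T = 0.696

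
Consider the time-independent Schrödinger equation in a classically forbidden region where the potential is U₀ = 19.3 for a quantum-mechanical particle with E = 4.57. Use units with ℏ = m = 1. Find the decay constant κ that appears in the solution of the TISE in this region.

Since E < U₀ the TISE in this region is ψ'' = κ²ψ with κ = √(2m(U₀ − E))/ℏ.
κ = √(2 × 1 × 14.73) = 5.428.

κ = 5.43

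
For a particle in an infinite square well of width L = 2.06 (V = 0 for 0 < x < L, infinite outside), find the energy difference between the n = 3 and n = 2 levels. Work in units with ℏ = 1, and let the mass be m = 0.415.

E_n = n²π²ℏ²/(2mL²), so ΔE = (3² − 2²) π²ℏ²/(2mL²).
ΔE = 5 × π² / (2 × 0.415 × 2.06²) = 14.01.

ΔE = 14.0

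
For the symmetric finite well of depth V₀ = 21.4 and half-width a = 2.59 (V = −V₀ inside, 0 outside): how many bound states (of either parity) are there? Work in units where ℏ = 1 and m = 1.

The dimensionless depth is z₀ = a√(2mV₀)/ℏ = 2.59 × √(42.80) = 16.94.
The even/odd transcendental equations gain one root per π/2 in z₀, giving N = 1 + ⌊2z₀/π⌋ = 1 + ⌊10.79⌋ = 11.

N = 11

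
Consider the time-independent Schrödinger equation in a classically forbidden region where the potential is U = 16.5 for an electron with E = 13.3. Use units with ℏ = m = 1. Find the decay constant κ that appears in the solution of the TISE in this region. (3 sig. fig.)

Since E < U the TISE in this region is ψ'' = κ²ψ with κ = √(2m(U − E))/ℏ.
κ = √(2 × 1 × 3.2) = 2.530.

κ = 2.53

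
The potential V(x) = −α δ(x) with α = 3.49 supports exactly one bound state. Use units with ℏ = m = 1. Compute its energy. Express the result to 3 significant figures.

The bound state is ψ(x) = √κ e^{−κ|x|}. The derivative jump ψ'(0⁺) − ψ'(0⁻) = −(2mα/ℏ²)ψ(0) fixes κ = mα/ℏ² = 3.490.
Then E = −ℏ²κ²/(2m) = −mα²/(2ℏ²) = -6.090.

E = -6.09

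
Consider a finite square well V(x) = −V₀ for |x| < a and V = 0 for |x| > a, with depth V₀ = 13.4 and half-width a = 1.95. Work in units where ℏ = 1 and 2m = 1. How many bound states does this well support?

The dimensionless depth is z₀ = a√(2mV₀)/ℏ = 1.95 × √(13.40) = 7.138.
The even/odd transcendental equations gain one root per π/2 in z₀, giving N = 1 + ⌊2z₀/π⌋ = 1 + ⌊4.544⌋ = 5.

N = 5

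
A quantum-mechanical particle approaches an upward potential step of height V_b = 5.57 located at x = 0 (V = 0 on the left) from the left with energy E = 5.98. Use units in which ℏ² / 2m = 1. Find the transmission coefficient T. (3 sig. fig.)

The wavenumbers are k₁ = √(2mE)/ℏ = 2.445 on the left and k₂ = √(2m(E − V_b))/ℏ = 0.6403 on the right.
Continuity of ψ and ψ′ at the step yields the reflection amplitude r = (k₁ − k₂)/(k₁ + k₂) = 0.5850; thus R = |r|² = 0.3422, T = 0.6578.

T = 0.658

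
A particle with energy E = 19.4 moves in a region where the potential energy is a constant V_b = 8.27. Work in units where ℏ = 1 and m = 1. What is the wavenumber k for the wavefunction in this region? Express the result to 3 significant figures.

k = 4.72

With E > V_b the solution is oscillatory, ψ ∝ e^{±ikx} with k = √(2m(E − V_b))/ℏ.
k = √(2 × 1 × 11.13) = 4.718.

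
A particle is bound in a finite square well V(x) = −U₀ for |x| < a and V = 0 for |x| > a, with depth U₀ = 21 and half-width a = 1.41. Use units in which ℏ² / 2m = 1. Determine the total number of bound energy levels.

N = 5

Define the well-strength parameter z₀ = (a/ℏ)√(2mU₀) = 1.41 × √(2·0.5·21) = 6.461.
The even/odd transcendental equations gain one root per π/2 in z₀, giving N = 1 + ⌊2z₀/π⌋ = 1 + ⌊4.113⌋ = 5.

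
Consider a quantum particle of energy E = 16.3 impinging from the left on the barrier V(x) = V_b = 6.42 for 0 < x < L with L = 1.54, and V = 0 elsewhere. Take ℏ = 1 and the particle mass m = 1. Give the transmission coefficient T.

T = 0.982

Above the barrier the interior wavenumber is k₂ = √(2m(E − V_b))/ℏ = 4.445, giving phase k₂L = 6.846.
T = [1 + V_b² sin²(k₂L) / (4E(E − V_b))]⁻¹ = 1/1.018 = 0.982.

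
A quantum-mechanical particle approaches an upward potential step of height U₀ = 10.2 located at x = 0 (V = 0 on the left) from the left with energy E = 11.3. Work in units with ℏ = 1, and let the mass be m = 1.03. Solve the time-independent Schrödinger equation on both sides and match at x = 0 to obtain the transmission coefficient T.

On each side the TISE gives plane waves with k = √(2m(E − V))/ℏ: k₁ = √(2·1.03·11.3) = 4.825, k₂ = √(2·1.03·1.1) = 1.505.
Matching ψ and ψ′ at x = 0 gives r = (k₁ − k₂)/(k₁ + k₂), so R = r² = 0.2750 and T = 1 − R = 0.7250.

T = 0.725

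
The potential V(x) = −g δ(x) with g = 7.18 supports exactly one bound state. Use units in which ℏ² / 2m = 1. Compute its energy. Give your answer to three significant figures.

E = -12.9

The bound state is ψ(x) = √κ e^{−κ|x|}. The derivative jump ψ'(0⁺) − ψ'(0⁻) = −(2mg/ℏ²)ψ(0) fixes κ = mg/ℏ² = 3.590.
Then E = −ℏ²κ²/(2m) = −mg²/(2ℏ²) = -12.89.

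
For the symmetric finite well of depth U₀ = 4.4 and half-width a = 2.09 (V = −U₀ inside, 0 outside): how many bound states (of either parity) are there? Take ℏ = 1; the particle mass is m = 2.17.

Define the well-strength parameter z₀ = (a/ℏ)√(2mU₀) = 2.09 × √(2·2.17·4.4) = 9.133.
The even/odd transcendental equations gain one root per π/2 in z₀, giving N = 1 + ⌊2z₀/π⌋ = 1 + ⌊5.814⌋ = 6.

N = 6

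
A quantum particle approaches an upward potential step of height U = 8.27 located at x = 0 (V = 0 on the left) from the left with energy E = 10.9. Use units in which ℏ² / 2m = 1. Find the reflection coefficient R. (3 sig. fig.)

The wavenumbers are k₁ = √(2mE)/ℏ = 3.302 on the left and k₂ = √(2m(E − U))/ℏ = 1.622 on the right.
Matching ψ and ψ′ at x = 0 gives r = (k₁ − k₂)/(k₁ + k₂), so R = r² = 0.1164 and T = 1 − R = 0.8836.

R = 0.116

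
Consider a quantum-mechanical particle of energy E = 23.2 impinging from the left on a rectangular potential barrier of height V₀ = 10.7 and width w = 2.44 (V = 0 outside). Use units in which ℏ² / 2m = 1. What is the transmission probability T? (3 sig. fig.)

T = 0.952

Above the barrier the interior wavenumber is k₂ = √(2m(E − V₀))/ℏ = 3.536, giving phase k₂w = 8.627.
T = [1 + V₀² sin²(k₂w) / (4E(E − V₀))]⁻¹ = 1/1.051 = 0.952.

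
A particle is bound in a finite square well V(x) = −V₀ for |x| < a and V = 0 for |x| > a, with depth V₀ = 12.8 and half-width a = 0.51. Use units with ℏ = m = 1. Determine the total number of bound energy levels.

N = 2

Define the well-strength parameter z₀ = (a/ℏ)√(2mV₀) = 0.51 × √(2·1·12.8) = 2.580.
A new bound state (alternating even/odd) appears each time z₀ passes a multiple of π/2, so N = ⌊2z₀/π⌋ + 1 = ⌊1.643⌋ + 1 = 2.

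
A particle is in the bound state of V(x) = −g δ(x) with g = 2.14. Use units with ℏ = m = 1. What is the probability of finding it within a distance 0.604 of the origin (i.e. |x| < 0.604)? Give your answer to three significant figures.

P = 0.925

The normalised bound state is ψ = √κ e^{−κ|x|} with κ = mg/ℏ² = 2.140.
P(|x| < d) = ∫_{−d}^{d} κ e^{−2κ|x|} dx = 1 − e^{−2κd} = 1 − e^{−2.585} = 0.9246.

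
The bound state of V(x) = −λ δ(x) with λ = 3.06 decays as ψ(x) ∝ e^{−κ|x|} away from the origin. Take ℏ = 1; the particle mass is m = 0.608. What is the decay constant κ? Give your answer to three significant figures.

Integrate −(ℏ²/2m)ψ'' − λδ(x)ψ = Eψ from −ε to +ε: the ψ'' term gives ψ'(0⁺) − ψ'(0⁻) and the δ term gives −(2mλ/ℏ²)ψ(0).
With ψ ∝ e^{−κ|x|} this yields −2κ = −2mλ/ℏ², so κ = mλ/ℏ² = 1.860.

κ = 1.86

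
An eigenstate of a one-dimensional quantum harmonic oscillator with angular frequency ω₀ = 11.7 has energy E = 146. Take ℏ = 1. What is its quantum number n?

n = 12

E_n = ℏω₀(n + ½) ⇒ n = E/(ℏω₀) − ½ = 146/11.7 − 0.5 = 11.979 → n = 12.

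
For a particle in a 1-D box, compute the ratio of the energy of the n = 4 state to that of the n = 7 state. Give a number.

0.326531

E_n = n²π²ℏ²/(2mL²) so the ratio is n₂²/n₁² = 16/49 = 0.326531.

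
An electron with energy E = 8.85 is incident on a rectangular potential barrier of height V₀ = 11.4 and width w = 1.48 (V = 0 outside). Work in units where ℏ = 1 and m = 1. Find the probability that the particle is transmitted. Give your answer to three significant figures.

T = 0.00347

E < V₀: inside the barrier ψ ∝ e^{±κx} with κ = √(2m(V₀ − E))/ℏ = 2.258.
κw = 3.342, sinh(κw) = 14.12.
Matching ψ, ψ′ at both faces gives T = [1 + V₀² sinh²(κw) / (4E(V₀ − E))]⁻¹ = 1/288.2 = 0.00347.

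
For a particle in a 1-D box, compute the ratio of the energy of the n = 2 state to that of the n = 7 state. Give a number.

0.0816327

E_n = n²π²ℏ²/(2mL²) so the ratio is n₂²/n₁² = 4/49 = 0.0816327.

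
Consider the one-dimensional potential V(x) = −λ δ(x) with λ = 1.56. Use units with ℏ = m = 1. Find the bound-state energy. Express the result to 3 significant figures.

E = -1.22

For x ≠ 0 the bound state is ψ ∝ e^{−κ|x|}; integrating the TISE across the delta gives the cusp condition 2κ = 2mλ/ℏ², so κ = 1.560.
Then E = −ℏ²κ²/(2m) = −mλ²/(2ℏ²) = -1.217.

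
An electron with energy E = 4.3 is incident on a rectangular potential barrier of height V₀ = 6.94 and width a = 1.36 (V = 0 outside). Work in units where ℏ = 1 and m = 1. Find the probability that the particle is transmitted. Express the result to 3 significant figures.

E < V₀: inside the barrier ψ ∝ e^{±κx} with κ = √(2m(V₀ − E))/ℏ = 2.298.
κa = 3.125, sinh(κa) = 11.36.
Matching ψ, ψ′ at both faces gives T = [1 + V₀² sinh²(κa) / (4E(V₀ − E))]⁻¹ = 1/137.8 = 0.00725.

T = 0.00725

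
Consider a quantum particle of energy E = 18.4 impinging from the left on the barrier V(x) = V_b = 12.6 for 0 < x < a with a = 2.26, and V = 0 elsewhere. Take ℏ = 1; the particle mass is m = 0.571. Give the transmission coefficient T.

Above the barrier the interior wavenumber is k₂ = √(2m(E − V_b))/ℏ = 2.574, giving phase k₂a = 5.816.
T = [1 + V_b² sin²(k₂a) / (4E(E − V_b))]⁻¹ = 1/1.075 = 0.930.

T = 0.930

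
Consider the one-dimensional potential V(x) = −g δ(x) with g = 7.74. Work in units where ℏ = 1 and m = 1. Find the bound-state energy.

For x ≠ 0 the bound state is ψ ∝ e^{−κ|x|}; integrating the TISE across the delta gives the cusp condition 2κ = 2mg/ℏ², so κ = 7.740.
Then E = −ℏ²κ²/(2m) = −mg²/(2ℏ²) = -29.95.

E = -30.0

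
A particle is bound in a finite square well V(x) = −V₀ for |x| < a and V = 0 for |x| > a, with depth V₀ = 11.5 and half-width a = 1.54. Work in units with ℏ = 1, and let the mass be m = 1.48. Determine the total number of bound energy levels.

N = 6

Define the well-strength parameter z₀ = (a/ℏ)√(2mV₀) = 1.54 × √(2·1.48·11.5) = 8.985.
A new bound state (alternating even/odd) appears each time z₀ passes a multiple of π/2, so N = ⌊2z₀/π⌋ + 1 = ⌊5.720⌋ + 1 = 6.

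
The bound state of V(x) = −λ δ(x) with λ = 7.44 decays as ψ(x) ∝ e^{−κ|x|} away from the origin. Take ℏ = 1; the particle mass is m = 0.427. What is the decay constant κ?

Integrate −(ℏ²/2m)ψ'' − λδ(x)ψ = Eψ from −ε to +ε: the ψ'' term gives ψ'(0⁺) − ψ'(0⁻) and the δ term gives −(2mλ/ℏ²)ψ(0).
With ψ ∝ e^{−κ|x|} this yields −2κ = −2mλ/ℏ², so κ = mλ/ℏ² = 3.177.

κ = 3.18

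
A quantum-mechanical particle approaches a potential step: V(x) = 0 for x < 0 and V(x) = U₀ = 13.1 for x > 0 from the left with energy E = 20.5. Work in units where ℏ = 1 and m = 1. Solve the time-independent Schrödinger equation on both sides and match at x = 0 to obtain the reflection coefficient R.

The wavenumbers are k₁ = √(2mE)/ℏ = 6.403 on the left and k₂ = √(2m(E − U₀))/ℏ = 3.847 on the right.
Matching ψ and ψ′ at x = 0 gives r = (k₁ − k₂)/(k₁ + k₂), so R = r² = 0.06218 and T = 1 − R = 0.9378.

R = 0.0622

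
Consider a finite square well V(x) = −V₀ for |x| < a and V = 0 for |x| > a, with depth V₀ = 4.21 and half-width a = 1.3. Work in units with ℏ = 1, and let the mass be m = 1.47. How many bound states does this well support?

Define the well-strength parameter z₀ = (a/ℏ)√(2mV₀) = 1.3 × √(2·1.47·4.21) = 4.574.
The even/odd transcendental equations gain one root per π/2 in z₀, giving N = 1 + ⌊2z₀/π⌋ = 1 + ⌊2.912⌋ = 3.

N = 3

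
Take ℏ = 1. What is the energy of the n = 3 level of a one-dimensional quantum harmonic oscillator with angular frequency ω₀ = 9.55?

E = 33.4

Using E_n = (n + ½)ℏω₀: E_3 = 3.5 × 9.55 = 33.43.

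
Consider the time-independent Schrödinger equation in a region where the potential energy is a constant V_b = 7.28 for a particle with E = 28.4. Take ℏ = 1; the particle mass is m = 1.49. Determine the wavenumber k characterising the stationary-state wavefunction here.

With E > V_b the solution is oscillatory, ψ ∝ e^{±ikx} with k = √(2m(E − V_b))/ℏ.
k = √(2 × 1.49 × 21.12) = 7.933.

k = 7.93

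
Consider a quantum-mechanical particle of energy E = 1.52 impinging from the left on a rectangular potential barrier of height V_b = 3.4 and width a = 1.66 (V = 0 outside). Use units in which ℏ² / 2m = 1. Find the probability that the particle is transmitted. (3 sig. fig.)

Since E < V_b the interior solution is evanescent with decay constant κ = √(2m(V_b − E))/ℏ = 1.371.
κa = 2.276, sinh(κa) = 4.818.
Matching ψ, ψ′ at both faces gives T = [1 + V_b² sinh²(κa) / (4E(V_b − E))]⁻¹ = 1/24.47 = 0.0409.

T = 0.0409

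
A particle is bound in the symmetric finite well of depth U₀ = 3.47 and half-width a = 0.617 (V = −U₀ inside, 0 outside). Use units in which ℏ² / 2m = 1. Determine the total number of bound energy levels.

Define the well-strength parameter z₀ = (a/ℏ)√(2mU₀) = 0.617 × √(2·0.5·3.47) = 1.149.
The even/odd transcendental equations gain one root per π/2 in z₀, giving N = 1 + ⌊2z₀/π⌋ = 1 + ⌊0.7317⌋ = 1.

N = 1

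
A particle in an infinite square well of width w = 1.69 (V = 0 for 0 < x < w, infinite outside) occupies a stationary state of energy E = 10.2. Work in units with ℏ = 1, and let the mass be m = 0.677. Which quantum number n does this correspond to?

n = 2

From E_n = n²π²ℏ²/(2mw²) invert to n = √(2mw²E)/(πℏ).
n = (1.69/π) × √(2 × 0.677 × 10.2) = 1.999 → n = 2.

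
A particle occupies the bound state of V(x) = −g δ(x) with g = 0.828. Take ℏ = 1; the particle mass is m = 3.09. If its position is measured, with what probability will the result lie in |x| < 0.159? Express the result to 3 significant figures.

The normalised bound state is ψ = √κ e^{−κ|x|} with κ = mg/ℏ² = 2.559.
P(|x| < d) = ∫_{−d}^{d} κ e^{−2κ|x|} dx = 1 − e^{−2κd} = 1 − e^{−0.8136} = 0.5567.

P = 0.557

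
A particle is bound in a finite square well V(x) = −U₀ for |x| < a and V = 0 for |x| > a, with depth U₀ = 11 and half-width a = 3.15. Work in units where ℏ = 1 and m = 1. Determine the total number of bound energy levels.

The dimensionless depth is z₀ = a√(2mU₀)/ℏ = 3.15 × √(22.00) = 14.77.
A new bound state (alternating even/odd) appears each time z₀ passes a multiple of π/2, so N = ⌊2z₀/π⌋ + 1 = ⌊9.406⌋ + 1 = 10.

N = 10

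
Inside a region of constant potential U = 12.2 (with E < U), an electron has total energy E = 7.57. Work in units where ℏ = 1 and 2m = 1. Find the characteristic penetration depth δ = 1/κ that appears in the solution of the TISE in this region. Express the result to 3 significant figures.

Since E < U the TISE in this region is ψ'' = κ²ψ with κ = √(2m(U − E))/ℏ.
κ = √(2 × 0.5 × 4.63) = 2.152. The penetration depth is δ = 1/κ = 0.465.

δ = 0.465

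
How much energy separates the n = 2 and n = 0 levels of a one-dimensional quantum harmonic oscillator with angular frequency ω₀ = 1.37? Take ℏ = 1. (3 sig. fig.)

ΔE = 2.74

E_n = ℏω₀(n + ½), so ΔE = (2 − 0) ℏω₀ = 2 × 1.37 = 2.740.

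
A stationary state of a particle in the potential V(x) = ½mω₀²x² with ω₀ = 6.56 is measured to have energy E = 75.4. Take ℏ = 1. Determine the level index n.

E_n = ℏω₀(n + ½) ⇒ n = E/(ℏω₀) − ½ = 75.4/6.56 − 0.5 = 10.994 → n = 11.

n = 11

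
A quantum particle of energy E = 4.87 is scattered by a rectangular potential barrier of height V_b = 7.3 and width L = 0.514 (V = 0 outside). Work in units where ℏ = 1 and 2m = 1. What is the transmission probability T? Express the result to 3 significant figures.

E < V_b: inside the barrier ψ ∝ e^{±κx} with κ = √(2m(V_b − E))/ℏ = 1.559.
κL = 0.8012, sinh(κL) = 0.8898.
The exact tunnelling result is T⁻¹ = 1 + V_b² sinh²(κL) / [4E(V_b − E)] = 1.891, so T = 0.529.

T = 0.529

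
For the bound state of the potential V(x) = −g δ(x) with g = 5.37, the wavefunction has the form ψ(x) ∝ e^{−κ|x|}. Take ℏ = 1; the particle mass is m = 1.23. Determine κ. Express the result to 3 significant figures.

Integrating the TISE across x = 0 gives the cusp condition ψ'(0⁺) − ψ'(0⁻) = −(2mg/ℏ²)ψ(0).
With ψ ∝ e^{−κ|x|} this yields −2κ = −2mg/ℏ², so κ = mg/ℏ² = 6.605.

κ = 6.61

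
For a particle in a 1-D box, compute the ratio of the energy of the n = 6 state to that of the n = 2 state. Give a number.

9

E_n = n²π²ℏ²/(2mL²) so the ratio is n₂²/n₁² = 36/4 = 9.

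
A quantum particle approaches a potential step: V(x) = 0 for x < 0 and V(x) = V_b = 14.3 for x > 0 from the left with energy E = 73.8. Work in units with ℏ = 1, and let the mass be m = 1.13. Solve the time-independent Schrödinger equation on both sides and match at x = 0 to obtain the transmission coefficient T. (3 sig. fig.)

T = 0.997

The wavenumbers are k₁ = √(2mE)/ℏ = 12.91 on the left and k₂ = √(2m(E − V_b))/ℏ = 11.60 on the right.
Continuity of ψ and ψ′ at the step yields the reflection amplitude r = (k₁ − k₂)/(k₁ + k₂) = 0.05379; thus R = |r|² = 0.002894, T = 0.9971.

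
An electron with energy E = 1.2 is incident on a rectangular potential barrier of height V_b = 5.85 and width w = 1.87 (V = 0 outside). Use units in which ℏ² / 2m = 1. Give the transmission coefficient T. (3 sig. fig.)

Since E < V_b the interior solution is evanescent with decay constant κ = √(2m(V_b − E))/ℏ = 2.156.
κw = 4.032, sinh(κw) = 28.19.
The exact tunnelling result is T⁻¹ = 1 + V_b² sinh²(κw) / [4E(V_b − E)] = 1219, so T = 0.000820.

T = 0.000820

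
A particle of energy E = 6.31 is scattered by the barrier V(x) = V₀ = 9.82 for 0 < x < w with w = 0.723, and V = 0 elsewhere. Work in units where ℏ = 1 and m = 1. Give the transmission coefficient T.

Since E < V₀ the interior solution is evanescent with decay constant κ = √(2m(V₀ − E))/ℏ = 2.650.
κw = 1.916, sinh(κw) = 3.322.
Matching ψ, ψ′ at both faces gives T = [1 + V₀² sinh²(κw) / (4E(V₀ − E))]⁻¹ = 1/13.01 = 0.0769.

T = 0.0769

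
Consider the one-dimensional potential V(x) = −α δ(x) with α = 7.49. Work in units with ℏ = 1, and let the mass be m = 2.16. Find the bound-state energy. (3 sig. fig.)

E = -60.6

For x ≠ 0 the bound state is ψ ∝ e^{−κ|x|}; integrating the TISE across the delta gives the cusp condition 2κ = 2mα/ℏ², so κ = 16.18.
Then E = −ℏ²κ²/(2m) = −mα²/(2ℏ²) = -60.59.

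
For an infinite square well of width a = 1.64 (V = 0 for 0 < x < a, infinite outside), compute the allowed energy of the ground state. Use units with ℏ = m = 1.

E = 1.83

The infinite-well eigenfunctions ψ_n = √(2/a) sin(nπx/a) vanish at both walls, giving E_n = n²π²ℏ²/(2ma²).
E_1 = 1² × π² / (2 × 1 × 1.64²) = 1.835.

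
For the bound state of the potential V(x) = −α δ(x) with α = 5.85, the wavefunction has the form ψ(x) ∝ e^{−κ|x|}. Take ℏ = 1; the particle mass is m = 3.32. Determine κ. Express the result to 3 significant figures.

Integrating the TISE across x = 0 gives the cusp condition ψ'(0⁺) − ψ'(0⁻) = −(2mα/ℏ²)ψ(0).
With ψ ∝ e^{−κ|x|} this yields −2κ = −2mα/ℏ², so κ = mα/ℏ² = 19.42.

κ = 19.4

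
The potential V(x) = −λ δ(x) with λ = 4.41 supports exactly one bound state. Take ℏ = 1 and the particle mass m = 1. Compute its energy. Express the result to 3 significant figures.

E = -9.72

For x ≠ 0 the bound state is ψ ∝ e^{−κ|x|}; integrating the TISE across the delta gives the cusp condition 2κ = 2mλ/ℏ², so κ = 4.410.
Then E = −ℏ²κ²/(2m) = −mλ²/(2ℏ²) = -9.724.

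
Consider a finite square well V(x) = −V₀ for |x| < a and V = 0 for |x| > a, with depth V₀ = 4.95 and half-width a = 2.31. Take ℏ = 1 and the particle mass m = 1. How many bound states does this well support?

N = 5

Define the well-strength parameter z₀ = (a/ℏ)√(2mV₀) = 2.31 × √(2·1·4.95) = 7.268.
The even/odd transcendental equations gain one root per π/2 in z₀, giving N = 1 + ⌊2z₀/π⌋ = 1 + ⌊4.627⌋ = 5.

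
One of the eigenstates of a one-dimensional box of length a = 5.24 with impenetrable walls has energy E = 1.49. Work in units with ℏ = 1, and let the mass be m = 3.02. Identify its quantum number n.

For an infinite well E_n = n²π²ℏ²/(2ma²), so n = (a/πℏ)√(2mE).
n = (5.24/π) × √(2 × 3.02 × 1.49) = 5.004 → n = 5.

n = 5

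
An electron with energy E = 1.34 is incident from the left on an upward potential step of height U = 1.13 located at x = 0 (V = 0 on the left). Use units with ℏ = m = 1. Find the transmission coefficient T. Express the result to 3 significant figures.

On each side the TISE gives plane waves with k = √(2m(E − V))/ℏ: k₁ = √(2·1·1.34) = 1.637, k₂ = √(2·1·0.21) = 0.6481.
Continuity of ψ and ψ′ at the step yields the reflection amplitude r = (k₁ − k₂)/(k₁ + k₂) = 0.4328; thus R = |r|² = 0.1873, T = 0.8127.

T = 0.813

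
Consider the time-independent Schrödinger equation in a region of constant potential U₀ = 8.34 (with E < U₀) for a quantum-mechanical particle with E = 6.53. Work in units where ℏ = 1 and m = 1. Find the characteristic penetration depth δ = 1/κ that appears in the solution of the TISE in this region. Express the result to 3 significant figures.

δ = 0.526

Since E < U₀ the TISE in this region is ψ'' = κ²ψ with κ = √(2m(U₀ − E))/ℏ.
κ = √(2 × 1 × 1.81) = 1.903. The penetration depth is δ = 1/κ = 0.526.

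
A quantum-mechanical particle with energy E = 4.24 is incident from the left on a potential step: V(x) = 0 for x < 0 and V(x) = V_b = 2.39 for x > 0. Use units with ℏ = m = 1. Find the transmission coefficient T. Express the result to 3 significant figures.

On each side the TISE gives plane waves with k = √(2m(E − V))/ℏ: k₁ = √(2·1·4.24) = 2.912, k₂ = √(2·1·1.85) = 1.924.
Continuity of ψ and ψ′ at the step yields the reflection amplitude r = (k₁ − k₂)/(k₁ + k₂) = 0.2044; thus R = |r|² = 0.04179, T = 0.9582.

T = 0.958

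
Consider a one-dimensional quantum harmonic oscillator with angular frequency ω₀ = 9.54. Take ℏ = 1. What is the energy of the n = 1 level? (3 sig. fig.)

E = 14.3

Using E_n = (n + ½)ℏω₀: E_1 = 1.5 × 9.54 = 14.31.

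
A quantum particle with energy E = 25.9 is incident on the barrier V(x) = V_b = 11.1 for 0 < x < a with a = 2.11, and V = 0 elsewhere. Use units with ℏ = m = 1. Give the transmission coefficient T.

Above the barrier the interior wavenumber is k₂ = √(2m(E − V_b))/ℏ = 5.441, giving phase k₂a = 11.48.
T = [1 + V_b² sin²(k₂a) / (4E(E − V_b))]⁻¹ = 1/1.063 = 0.941.

T = 0.941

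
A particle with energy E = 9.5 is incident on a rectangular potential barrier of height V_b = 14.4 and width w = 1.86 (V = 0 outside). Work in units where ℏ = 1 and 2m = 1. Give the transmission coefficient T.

E < V_b: inside the barrier ψ ∝ e^{±κx} with κ = √(2m(V_b − E))/ℏ = 2.214.
κw = 4.117, sinh(κw) = 30.69.
The exact tunnelling result is T⁻¹ = 1 + V_b² sinh²(κw) / [4E(V_b − E)] = 1050, so T = 0.000953.

T = 0.000953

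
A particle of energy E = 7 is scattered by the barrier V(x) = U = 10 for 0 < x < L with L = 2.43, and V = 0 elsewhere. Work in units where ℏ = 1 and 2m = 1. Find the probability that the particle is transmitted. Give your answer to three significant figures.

Since E < U the interior solution is evanescent with decay constant κ = √(2m(U − E))/ℏ = 1.732.
κL = 4.209, sinh(κL) = 33.63.
Matching ψ, ψ′ at both faces gives T = [1 + U² sinh²(κL) / (4E(U − E))]⁻¹ = 1/1348 = 0.000742.

T = 0.000742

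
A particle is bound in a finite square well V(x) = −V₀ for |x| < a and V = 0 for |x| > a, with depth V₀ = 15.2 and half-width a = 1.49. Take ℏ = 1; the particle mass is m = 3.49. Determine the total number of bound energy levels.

The dimensionless depth is z₀ = a√(2mV₀)/ℏ = 1.49 × √(106.1) = 15.35.
A new bound state (alternating even/odd) appears each time z₀ passes a multiple of π/2, so N = ⌊2z₀/π⌋ + 1 = ⌊9.770⌋ + 1 = 10.

N = 10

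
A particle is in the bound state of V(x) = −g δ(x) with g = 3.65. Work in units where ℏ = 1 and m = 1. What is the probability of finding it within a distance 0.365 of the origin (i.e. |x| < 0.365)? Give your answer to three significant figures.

P = 0.930

The normalised bound state is ψ = √κ e^{−κ|x|} with κ = mg/ℏ² = 3.650.
P(|x| < d) = ∫_{−d}^{d} κ e^{−2κ|x|} dx = 1 − e^{−2κd} = 1 − e^{−2.665} = 0.9304.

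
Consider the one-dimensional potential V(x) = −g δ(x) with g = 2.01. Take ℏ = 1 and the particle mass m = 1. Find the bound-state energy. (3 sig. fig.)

The bound state is ψ(x) = √κ e^{−κ|x|}. The derivative jump ψ'(0⁺) − ψ'(0⁻) = −(2mg/ℏ²)ψ(0) fixes κ = mg/ℏ² = 2.010.
Then E = −ℏ²κ²/(2m) = −mg²/(2ℏ²) = -2.020.

E = -2.02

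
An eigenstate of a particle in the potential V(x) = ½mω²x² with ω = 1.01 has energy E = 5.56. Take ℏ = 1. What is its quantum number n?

Invert E_n = (n + ½)ℏω: n = E/ℏω − ½ = 5.005, so n = 5.

n = 5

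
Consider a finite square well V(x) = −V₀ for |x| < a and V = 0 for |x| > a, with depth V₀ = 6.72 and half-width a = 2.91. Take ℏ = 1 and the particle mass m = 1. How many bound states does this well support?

N = 7

The dimensionless depth is z₀ = a√(2mV₀)/ℏ = 2.91 × √(13.44) = 10.67.
A new bound state (alternating even/odd) appears each time z₀ passes a multiple of π/2, so N = ⌊2z₀/π⌋ + 1 = ⌊6.792⌋ + 1 = 7.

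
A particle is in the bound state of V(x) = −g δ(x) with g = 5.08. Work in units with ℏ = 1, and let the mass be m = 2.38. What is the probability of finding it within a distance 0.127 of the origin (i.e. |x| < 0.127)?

The normalised bound state is ψ = √κ e^{−κ|x|} with κ = mg/ℏ² = 12.09.
P(|x| < d) = ∫_{−d}^{d} κ e^{−2κ|x|} dx = 1 − e^{−2κd} = 1 − e^{−3.071} = 0.9536.

P = 0.954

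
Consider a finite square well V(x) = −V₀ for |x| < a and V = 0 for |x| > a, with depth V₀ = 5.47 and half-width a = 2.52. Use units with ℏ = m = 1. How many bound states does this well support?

N = 6

The dimensionless depth is z₀ = a√(2mV₀)/ℏ = 2.52 × √(10.94) = 8.335.
A new bound state (alternating even/odd) appears each time z₀ passes a multiple of π/2, so N = ⌊2z₀/π⌋ + 1 = ⌊5.306⌋ + 1 = 6.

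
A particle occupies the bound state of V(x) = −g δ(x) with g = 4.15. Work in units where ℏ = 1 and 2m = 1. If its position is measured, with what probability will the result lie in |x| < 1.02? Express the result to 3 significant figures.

The normalised bound state is ψ = √κ e^{−κ|x|} with κ = mg/ℏ² = 2.075.
P(|x| < d) = ∫_{−d}^{d} κ e^{−2κ|x|} dx = 1 − e^{−2κd} = 1 − e^{−4.233} = 0.9855.

P = 0.985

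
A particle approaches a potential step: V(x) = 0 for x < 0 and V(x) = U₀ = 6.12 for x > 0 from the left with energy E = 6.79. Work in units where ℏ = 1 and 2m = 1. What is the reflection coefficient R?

On each side the TISE gives plane waves with k = √(2m(E − V))/ℏ: k₁ = √(2·½·6.79) = 2.606, k₂ = √(2·½·0.67) = 0.8185.
Continuity of ψ and ψ′ at the step yields the reflection amplitude r = (k₁ − k₂)/(k₁ + k₂) = 0.5219; thus R = |r|² = 0.2724, T = 0.7276.

R = 0.272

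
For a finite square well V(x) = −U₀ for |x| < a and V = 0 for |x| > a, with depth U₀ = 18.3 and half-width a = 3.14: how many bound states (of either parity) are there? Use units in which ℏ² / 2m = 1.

Define the well-strength parameter z₀ = (a/ℏ)√(2mU₀) = 3.14 × √(2·0.5·18.3) = 13.43.
The even/odd transcendental equations gain one root per π/2 in z₀, giving N = 1 + ⌊2z₀/π⌋ = 1 + ⌊8.551⌋ = 9.

N = 9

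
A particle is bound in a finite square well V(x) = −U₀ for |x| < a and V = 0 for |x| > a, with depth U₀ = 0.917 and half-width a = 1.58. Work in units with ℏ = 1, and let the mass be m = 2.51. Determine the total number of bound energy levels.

N = 3

The dimensionless depth is z₀ = a√(2mU₀)/ℏ = 1.58 × √(4.603) = 3.390.
The even/odd transcendental equations gain one root per π/2 in z₀, giving N = 1 + ⌊2z₀/π⌋ = 1 + ⌊2.158⌋ = 3.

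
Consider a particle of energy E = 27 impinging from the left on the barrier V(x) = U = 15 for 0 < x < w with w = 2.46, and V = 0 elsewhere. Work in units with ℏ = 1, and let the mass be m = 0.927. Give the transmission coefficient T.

E > U: inside the barrier k₂ = √(2m(E − U))/ℏ = 4.717, k₂w = 11.60.
Matching at both interfaces gives T⁻¹ = 1 + U² sin²(k₂w) / [4E(E − U)] = 1.117, hence T = 0.895.

T = 0.895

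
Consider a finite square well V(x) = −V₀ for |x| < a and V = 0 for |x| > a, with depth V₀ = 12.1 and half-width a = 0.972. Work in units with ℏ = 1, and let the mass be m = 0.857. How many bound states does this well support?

The dimensionless depth is z₀ = a√(2mV₀)/ℏ = 0.972 × √(20.74) = 4.427.
A new bound state (alternating even/odd) appears each time z₀ passes a multiple of π/2, so N = ⌊2z₀/π⌋ + 1 = ⌊2.818⌋ + 1 = 3.

N = 3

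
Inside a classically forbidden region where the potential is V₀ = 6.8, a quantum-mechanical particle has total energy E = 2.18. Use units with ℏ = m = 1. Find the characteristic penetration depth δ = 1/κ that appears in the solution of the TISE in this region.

δ = 0.329

Since E < V₀ the TISE in this region is ψ'' = κ²ψ with κ = √(2m(V₀ − E))/ℏ.
κ = √(2 × 1 × 4.62) = 3.040. The penetration depth is δ = 1/κ = 0.329.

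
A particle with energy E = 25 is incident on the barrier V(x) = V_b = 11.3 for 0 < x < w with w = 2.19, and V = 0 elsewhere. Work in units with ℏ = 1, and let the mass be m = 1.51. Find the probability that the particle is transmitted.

T = 0.915

E > V_b: inside the barrier k₂ = √(2m(E − V_b))/ℏ = 6.432, k₂w = 14.09.
Matching at both interfaces gives T⁻¹ = 1 + V_b² sin²(k₂w) / [4E(E − V_b)] = 1.093, hence T = 0.915.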